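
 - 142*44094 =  - 6261348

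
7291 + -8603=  - 1312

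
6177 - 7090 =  - 913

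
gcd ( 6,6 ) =6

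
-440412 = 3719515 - 4159927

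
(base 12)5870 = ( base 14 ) 3856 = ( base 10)9876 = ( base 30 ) at6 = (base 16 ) 2694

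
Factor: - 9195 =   -  3^1*5^1* 613^1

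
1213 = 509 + 704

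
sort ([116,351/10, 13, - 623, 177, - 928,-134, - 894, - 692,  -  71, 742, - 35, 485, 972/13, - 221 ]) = [ - 928, - 894,-692, - 623, -221,  -  134,-71,  -  35, 13,351/10, 972/13, 116, 177, 485, 742 ] 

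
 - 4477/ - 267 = 16  +  205/267 = 16.77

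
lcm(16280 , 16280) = 16280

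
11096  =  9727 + 1369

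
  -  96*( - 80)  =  7680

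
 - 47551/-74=642  +  43/74 = 642.58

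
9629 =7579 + 2050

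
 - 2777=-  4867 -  - 2090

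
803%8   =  3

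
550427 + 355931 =906358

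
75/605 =15/121 = 0.12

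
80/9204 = 20/2301= 0.01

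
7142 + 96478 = 103620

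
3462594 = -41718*(  -  83)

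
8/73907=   8/73907= 0.00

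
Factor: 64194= 2^1 * 3^1*13^1*823^1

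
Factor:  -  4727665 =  - 5^1*457^1*2069^1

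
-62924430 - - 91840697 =28916267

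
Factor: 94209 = 3^1*31^1 * 1013^1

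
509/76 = 6  +  53/76 = 6.70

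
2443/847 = 349/121 = 2.88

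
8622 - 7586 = 1036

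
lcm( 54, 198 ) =594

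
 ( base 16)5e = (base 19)4i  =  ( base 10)94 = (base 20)4e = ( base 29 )37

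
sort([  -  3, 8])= [-3, 8 ]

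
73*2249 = 164177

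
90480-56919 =33561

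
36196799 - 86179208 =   -  49982409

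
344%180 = 164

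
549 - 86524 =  - 85975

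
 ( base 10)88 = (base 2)1011000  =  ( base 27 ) 37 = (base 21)44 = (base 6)224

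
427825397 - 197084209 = 230741188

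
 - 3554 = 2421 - 5975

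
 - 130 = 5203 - 5333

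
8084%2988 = 2108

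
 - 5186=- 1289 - 3897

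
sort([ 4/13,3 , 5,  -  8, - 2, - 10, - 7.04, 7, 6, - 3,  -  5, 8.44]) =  [ - 10, - 8, - 7.04,-5,-3, - 2, 4/13, 3,5 , 6,7,8.44] 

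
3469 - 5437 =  - 1968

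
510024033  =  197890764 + 312133269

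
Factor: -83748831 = -3^1*71^1*393187^1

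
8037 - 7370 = 667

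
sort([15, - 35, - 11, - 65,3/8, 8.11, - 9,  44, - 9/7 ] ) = [  -  65, - 35, - 11, - 9, - 9/7,  3/8, 8.11,15,  44]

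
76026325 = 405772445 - 329746120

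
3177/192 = 1059/64 = 16.55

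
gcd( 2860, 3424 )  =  4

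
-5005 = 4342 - 9347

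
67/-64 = -2 + 61/64 = -1.05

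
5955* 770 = 4585350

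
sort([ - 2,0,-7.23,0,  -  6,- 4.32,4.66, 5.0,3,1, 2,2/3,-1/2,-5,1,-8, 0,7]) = [-8,-7.23, -6,-5,-4.32, -2,-1/2, 0,0,0,  2/3, 1,1,2 , 3, 4.66, 5.0,7] 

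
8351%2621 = 488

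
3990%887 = 442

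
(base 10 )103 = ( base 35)2X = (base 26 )3p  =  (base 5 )403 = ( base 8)147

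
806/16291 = 806/16291=0.05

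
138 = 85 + 53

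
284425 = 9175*31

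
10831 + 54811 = 65642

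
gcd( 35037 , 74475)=9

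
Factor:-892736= - 2^6 * 13^1*29^1*37^1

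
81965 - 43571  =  38394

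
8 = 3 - - 5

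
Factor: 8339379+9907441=2^2*5^1*23^1*39667^1 = 18246820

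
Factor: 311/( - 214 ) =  - 2^( - 1)*107^ ( - 1)*311^1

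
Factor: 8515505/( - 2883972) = -2^( - 2) * 3^(-1)*5^1 * 7^( - 1) * 13^( - 1)*19^( - 1 )*43^1*139^ (- 1 )*39607^1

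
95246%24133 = 22847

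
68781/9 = 22927/3 = 7642.33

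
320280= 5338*60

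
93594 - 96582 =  - 2988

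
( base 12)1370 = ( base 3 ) 10002010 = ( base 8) 4304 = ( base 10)2244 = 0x8c4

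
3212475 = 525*6119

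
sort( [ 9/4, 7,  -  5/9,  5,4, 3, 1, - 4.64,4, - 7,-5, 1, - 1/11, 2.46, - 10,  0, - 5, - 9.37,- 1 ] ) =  [ - 10, -9.37 ,- 7,-5, - 5, - 4.64, - 1, - 5/9, - 1/11, 0,1, 1, 9/4, 2.46,3, 4,4, 5,7 ] 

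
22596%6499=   3099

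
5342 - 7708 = -2366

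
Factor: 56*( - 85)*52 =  - 247520 = - 2^5 * 5^1*7^1*13^1*17^1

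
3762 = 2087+1675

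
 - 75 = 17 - 92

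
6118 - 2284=3834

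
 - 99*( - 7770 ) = 769230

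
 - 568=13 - 581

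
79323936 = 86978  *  912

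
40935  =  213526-172591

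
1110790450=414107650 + 696682800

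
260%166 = 94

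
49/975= 49/975= 0.05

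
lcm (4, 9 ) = 36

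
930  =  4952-4022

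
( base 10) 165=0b10100101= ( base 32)55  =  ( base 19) 8D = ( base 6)433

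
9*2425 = 21825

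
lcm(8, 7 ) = 56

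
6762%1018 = 654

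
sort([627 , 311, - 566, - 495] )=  [ - 566, - 495,311, 627]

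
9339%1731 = 684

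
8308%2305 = 1393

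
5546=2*2773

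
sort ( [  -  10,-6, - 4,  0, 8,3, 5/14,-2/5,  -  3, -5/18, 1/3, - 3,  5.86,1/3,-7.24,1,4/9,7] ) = [  -  10, - 7.24, - 6,- 4,  -  3 ,-3, - 2/5, - 5/18,0,1/3,1/3, 5/14,4/9,1,3,5.86,7,8]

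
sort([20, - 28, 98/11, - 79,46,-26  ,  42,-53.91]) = [-79,-53.91, - 28, - 26,98/11, 20, 42, 46]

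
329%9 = 5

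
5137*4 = 20548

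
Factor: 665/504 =2^ (-3 )*3^( - 2 ) * 5^1*19^1 = 95/72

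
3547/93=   38 + 13/93 = 38.14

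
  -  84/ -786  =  14/131 = 0.11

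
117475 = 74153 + 43322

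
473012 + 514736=987748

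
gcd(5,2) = 1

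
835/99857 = 835/99857=   0.01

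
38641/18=2146 + 13/18= 2146.72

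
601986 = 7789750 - 7187764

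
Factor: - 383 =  - 383^1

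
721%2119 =721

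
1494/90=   83/5= 16.60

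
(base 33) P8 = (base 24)1AH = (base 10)833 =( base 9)1125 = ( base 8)1501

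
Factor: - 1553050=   -  2^1*5^2*89^1 * 349^1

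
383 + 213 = 596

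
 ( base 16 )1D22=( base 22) f90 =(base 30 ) 88i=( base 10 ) 7458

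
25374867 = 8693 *2919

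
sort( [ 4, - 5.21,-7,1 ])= [ - 7, - 5.21,1,4] 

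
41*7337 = 300817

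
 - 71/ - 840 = 71/840 = 0.08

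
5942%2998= 2944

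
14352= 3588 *4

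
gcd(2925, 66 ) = 3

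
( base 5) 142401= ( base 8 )13530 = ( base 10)5976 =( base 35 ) 4uq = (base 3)22012100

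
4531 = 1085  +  3446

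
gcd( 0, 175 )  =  175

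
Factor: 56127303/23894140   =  2^( - 2)*3^3*5^( - 1)*1194707^( - 1 )*2078789^1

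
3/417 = 1/139= 0.01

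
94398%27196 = 12810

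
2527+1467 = 3994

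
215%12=11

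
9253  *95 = 879035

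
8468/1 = 8468=8468.00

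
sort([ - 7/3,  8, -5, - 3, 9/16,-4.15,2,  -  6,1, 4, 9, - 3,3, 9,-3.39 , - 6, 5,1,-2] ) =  [-6,  -  6,-5,  -  4.15, - 3.39 ,-3, - 3,  -  7/3,-2, 9/16,1,1,2,3, 4 , 5, 8,9,9 ]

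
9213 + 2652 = 11865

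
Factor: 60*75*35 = 2^2*3^2*5^4*7^1 = 157500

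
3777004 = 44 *85841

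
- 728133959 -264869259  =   - 993003218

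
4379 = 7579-3200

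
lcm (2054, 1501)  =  39026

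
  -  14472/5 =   -  2895+ 3/5 = - 2894.40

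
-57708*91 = - 5251428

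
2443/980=349/140 =2.49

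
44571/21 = 14857/7 =2122.43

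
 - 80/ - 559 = 80/559  =  0.14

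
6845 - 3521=3324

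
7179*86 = 617394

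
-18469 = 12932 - 31401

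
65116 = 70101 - 4985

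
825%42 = 27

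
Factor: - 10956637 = - 53^1*61^1*3389^1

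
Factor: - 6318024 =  -2^3*3^1 * 53^1  *4967^1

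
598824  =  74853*8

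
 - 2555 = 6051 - 8606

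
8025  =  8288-263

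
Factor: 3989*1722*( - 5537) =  - 38033974146 = - 2^1* 3^1*7^3*41^1*113^1*3989^1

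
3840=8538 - 4698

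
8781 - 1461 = 7320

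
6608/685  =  6608/685 = 9.65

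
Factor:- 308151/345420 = -339/380 = -2^(-2 )*3^1*5^( - 1)*19^ ( - 1 )*113^1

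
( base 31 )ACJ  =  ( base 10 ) 10001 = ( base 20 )1501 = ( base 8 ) 23421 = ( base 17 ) 20a5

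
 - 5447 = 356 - 5803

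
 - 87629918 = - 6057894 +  - 81572024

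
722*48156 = 34768632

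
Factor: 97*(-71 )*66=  - 454542 = - 2^1 * 3^1 * 11^1*71^1 * 97^1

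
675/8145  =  15/181  =  0.08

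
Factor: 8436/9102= 38/41 = 2^1*19^1*41^( - 1) 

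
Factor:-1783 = -1783^1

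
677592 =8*84699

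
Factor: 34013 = 7^1*43^1*113^1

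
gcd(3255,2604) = 651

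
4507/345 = 13 + 22/345 = 13.06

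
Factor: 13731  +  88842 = 3^3 * 29^1*131^1 = 102573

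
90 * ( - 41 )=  - 3690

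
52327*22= 1151194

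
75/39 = 25/13 = 1.92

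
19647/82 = 19647/82 = 239.60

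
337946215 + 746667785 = 1084614000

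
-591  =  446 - 1037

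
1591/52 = 1591/52 = 30.60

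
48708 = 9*5412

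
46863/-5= - 46863/5=- 9372.60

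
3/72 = 1/24= 0.04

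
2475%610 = 35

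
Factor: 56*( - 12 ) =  - 672 = - 2^5*3^1*7^1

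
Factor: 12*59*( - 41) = -29028=- 2^2*3^1*41^1*59^1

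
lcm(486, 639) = 34506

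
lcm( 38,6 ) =114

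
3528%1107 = 207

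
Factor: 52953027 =3^1*  313^1*56393^1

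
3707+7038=10745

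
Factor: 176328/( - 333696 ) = -93/176 = - 2^(  -  4)*3^1*11^( - 1 )*31^1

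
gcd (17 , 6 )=1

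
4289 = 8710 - 4421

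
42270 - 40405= 1865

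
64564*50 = 3228200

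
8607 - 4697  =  3910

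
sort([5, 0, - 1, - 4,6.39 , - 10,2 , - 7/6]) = [-10, -4,-7/6, - 1,  0,2,5, 6.39 ] 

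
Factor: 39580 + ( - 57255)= - 17675 = - 5^2*7^1*101^1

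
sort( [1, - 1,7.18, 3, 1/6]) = [ - 1,1/6, 1 , 3,7.18]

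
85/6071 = 85/6071 = 0.01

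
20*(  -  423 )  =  -8460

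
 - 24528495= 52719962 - 77248457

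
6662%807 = 206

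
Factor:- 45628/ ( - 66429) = 68/99 = 2^2 * 3^( - 2 )*11^( - 1)*17^1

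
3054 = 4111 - 1057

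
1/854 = 1/854 = 0.00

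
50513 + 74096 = 124609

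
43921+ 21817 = 65738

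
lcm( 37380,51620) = 1084020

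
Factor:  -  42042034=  - 2^1*607^1 *34631^1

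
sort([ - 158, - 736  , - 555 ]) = [ - 736, - 555,-158] 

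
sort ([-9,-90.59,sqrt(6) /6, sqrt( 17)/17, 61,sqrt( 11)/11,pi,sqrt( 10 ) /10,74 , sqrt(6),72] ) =[ - 90.59, - 9,sqrt ( 17)/17, sqrt( 11) /11,sqrt(10)/10, sqrt (6) /6,  sqrt(6),pi,61,  72,74]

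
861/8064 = 41/384 = 0.11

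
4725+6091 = 10816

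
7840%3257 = 1326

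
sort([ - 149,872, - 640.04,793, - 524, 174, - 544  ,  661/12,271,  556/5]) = [ - 640.04 , - 544 , - 524 , - 149,661/12,556/5, 174, 271,793, 872] 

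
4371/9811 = 4371/9811 = 0.45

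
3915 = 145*27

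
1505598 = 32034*47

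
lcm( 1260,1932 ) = 28980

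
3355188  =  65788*51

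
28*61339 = 1717492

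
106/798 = 53/399=0.13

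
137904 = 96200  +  41704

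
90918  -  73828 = 17090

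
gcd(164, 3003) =1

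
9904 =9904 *1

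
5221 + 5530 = 10751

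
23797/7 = 23797/7 = 3399.57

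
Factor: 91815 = 3^1*5^1*6121^1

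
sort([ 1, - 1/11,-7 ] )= [ -7, - 1/11, 1] 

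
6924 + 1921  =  8845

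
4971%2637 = 2334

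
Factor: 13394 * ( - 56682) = - 2^2*3^2*37^1*47^1 * 67^1*181^1 = -759198708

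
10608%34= 0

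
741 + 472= 1213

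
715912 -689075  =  26837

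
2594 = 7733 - 5139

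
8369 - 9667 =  - 1298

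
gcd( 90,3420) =90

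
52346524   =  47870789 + 4475735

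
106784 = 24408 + 82376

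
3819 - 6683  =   - 2864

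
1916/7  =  1916/7 =273.71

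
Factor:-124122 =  - 2^1*3^1*137^1*151^1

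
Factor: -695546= - 2^1*347773^1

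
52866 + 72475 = 125341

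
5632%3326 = 2306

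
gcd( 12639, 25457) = 1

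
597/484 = 1 + 113/484 = 1.23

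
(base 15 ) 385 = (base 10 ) 800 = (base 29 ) RH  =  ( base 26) 14K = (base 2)1100100000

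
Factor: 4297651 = 17^1*101^1*2503^1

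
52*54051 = 2810652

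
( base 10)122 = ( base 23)57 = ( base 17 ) 73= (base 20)62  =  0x7a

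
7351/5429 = 1 + 1922/5429 = 1.35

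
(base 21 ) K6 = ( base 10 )426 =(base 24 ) HI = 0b110101010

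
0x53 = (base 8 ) 123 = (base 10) 83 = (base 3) 10002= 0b1010011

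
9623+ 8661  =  18284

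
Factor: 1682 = 2^1*29^2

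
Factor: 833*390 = 2^1* 3^1*5^1*7^2*13^1*17^1  =  324870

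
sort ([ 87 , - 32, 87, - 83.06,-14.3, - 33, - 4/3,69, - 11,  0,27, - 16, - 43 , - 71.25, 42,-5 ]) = [-83.06, - 71.25,- 43,-33,- 32, - 16, - 14.3,-11, - 5, - 4/3,0,27,42,  69,87,  87 ] 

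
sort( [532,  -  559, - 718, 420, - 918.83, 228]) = [ - 918.83, - 718, - 559, 228, 420,532] 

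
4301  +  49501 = 53802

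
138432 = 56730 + 81702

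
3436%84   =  76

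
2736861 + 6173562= 8910423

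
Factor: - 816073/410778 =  - 2^( - 1)*3^(-3 )*149^1*5477^1 * 7607^( - 1)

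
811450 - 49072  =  762378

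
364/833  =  52/119=0.44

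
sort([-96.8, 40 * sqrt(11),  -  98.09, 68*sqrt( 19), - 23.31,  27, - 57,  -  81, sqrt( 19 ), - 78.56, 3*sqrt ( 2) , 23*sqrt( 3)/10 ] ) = [ - 98.09, - 96.8, - 81, - 78.56, - 57,-23.31 , 23*sqrt(3 )/10,3*sqrt(  2 ),sqrt(19 ), 27, 40*sqrt(11),68 * sqrt(19 ) ] 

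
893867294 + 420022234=1313889528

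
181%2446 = 181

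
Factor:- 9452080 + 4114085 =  - 5337995 = - 5^1*13^1*41^1*2003^1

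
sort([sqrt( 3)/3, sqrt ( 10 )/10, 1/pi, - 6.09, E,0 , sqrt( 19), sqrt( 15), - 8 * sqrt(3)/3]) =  [ - 6.09, - 8*sqrt(3)/3, 0 , sqrt( 10)/10,1/pi, sqrt( 3 ) /3, E, sqrt( 15 ), sqrt (19)] 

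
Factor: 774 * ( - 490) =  - 2^2*3^2 *5^1*7^2 * 43^1 = - 379260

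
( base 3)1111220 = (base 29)192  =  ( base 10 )1104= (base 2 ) 10001010000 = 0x450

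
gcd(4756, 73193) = 1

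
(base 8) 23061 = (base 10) 9777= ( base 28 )cd5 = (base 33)8W9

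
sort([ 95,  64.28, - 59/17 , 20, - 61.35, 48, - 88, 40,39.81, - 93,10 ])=[ - 93, - 88, -61.35 , - 59/17, 10,20, 39.81,40,48,64.28 , 95]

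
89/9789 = 89/9789  =  0.01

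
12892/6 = 6446/3= 2148.67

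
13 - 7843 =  - 7830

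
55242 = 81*682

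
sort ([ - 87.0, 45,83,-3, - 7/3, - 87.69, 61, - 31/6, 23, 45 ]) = [ - 87.69, - 87.0, - 31/6,  -  3,-7/3, 23,45, 45 , 61, 83]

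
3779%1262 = 1255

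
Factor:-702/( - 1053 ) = 2^1*3^( - 1) = 2/3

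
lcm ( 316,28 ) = 2212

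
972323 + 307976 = 1280299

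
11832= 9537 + 2295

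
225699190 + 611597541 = 837296731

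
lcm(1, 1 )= 1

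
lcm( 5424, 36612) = 146448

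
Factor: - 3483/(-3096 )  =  2^( - 3 )*  3^2 = 9/8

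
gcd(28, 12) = 4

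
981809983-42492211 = 939317772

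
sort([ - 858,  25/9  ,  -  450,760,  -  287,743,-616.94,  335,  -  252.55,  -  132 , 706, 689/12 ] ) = [ - 858, - 616.94, - 450 , - 287, - 252.55 , - 132,  25/9,689/12,335, 706, 743, 760]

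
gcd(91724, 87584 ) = 92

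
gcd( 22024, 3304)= 8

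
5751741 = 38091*151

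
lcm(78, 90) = 1170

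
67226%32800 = 1626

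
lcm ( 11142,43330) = 389970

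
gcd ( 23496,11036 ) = 356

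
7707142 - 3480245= 4226897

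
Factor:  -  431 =  -  431^1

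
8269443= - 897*( - 9219) 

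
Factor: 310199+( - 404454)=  - 94255=- 5^1*7^1 * 2693^1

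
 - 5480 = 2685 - 8165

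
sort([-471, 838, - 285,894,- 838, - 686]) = [-838,- 686, - 471,-285, 838, 894] 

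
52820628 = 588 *89831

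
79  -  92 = - 13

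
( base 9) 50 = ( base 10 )45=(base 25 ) 1k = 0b101101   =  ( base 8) 55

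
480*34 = 16320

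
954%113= 50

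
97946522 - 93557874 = 4388648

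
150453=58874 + 91579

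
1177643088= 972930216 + 204712872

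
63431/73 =868 + 67/73=868.92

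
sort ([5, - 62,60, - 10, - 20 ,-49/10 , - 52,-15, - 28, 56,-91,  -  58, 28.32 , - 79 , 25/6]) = [ - 91, - 79, - 62, -58, -52,-28,-20,  -  15 ,-10, - 49/10, 25/6 , 5 , 28.32, 56, 60]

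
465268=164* 2837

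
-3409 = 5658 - 9067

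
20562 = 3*6854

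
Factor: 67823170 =2^1 * 5^1*29^1*271^1*863^1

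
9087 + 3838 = 12925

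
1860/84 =155/7 = 22.14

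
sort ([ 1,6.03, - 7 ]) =[  -  7, 1,6.03 ]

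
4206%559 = 293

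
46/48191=46/48191 = 0.00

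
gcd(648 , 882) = 18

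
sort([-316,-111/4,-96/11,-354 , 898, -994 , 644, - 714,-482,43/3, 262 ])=[-994, -714 ,-482,-354, - 316,-111/4, - 96/11,43/3,262,644,898]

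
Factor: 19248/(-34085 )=-48/85 = - 2^4 * 3^1*5^(- 1)*17^( - 1 ) 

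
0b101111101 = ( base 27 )E3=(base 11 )317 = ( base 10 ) 381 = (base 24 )fl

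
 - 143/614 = - 1+471/614  =  - 0.23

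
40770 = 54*755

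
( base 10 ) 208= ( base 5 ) 1313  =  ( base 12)154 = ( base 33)6A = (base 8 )320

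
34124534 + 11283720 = 45408254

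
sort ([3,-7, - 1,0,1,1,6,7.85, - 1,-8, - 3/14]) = [ - 8, - 7, - 1, - 1, - 3/14  ,  0,1, 1 , 3,6,7.85] 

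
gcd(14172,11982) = 6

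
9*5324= 47916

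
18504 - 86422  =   - 67918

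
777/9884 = 111/1412  =  0.08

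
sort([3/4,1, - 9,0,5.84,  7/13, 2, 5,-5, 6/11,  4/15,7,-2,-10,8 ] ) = [ - 10, - 9, - 5, - 2, 0,4/15 , 7/13,6/11, 3/4,1, 2, 5,5.84,7,8 ] 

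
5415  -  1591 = 3824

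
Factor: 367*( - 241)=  - 88447 = - 241^1 * 367^1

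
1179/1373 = 1179/1373 = 0.86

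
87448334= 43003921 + 44444413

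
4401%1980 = 441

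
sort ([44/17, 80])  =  [44/17, 80]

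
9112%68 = 0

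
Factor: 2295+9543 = 2^1 * 3^1*1973^1 = 11838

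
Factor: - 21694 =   -  2^1 * 10847^1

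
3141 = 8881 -5740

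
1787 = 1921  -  134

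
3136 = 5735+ - 2599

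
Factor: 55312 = 2^4 *3457^1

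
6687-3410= 3277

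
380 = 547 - 167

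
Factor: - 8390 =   -  2^1 * 5^1*839^1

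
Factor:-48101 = - 103^1*467^1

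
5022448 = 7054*712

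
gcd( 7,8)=1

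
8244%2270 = 1434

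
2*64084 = 128168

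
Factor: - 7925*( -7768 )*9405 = 2^3*3^2 * 5^3*11^1*19^1 * 317^1*971^1 = 578984967000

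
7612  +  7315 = 14927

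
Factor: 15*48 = 2^4*  3^2*5^1 = 720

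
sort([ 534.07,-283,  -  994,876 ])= [ - 994, - 283,534.07,876 ] 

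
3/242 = 3/242 = 0.01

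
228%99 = 30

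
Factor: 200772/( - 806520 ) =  - 117/470 =-2^( - 1 )*3^2*5^ (- 1)*13^1*47^ ( - 1) 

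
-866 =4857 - 5723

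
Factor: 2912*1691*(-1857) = -9144224544 = - 2^5*3^1*7^1*13^1*19^1*89^1*619^1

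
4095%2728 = 1367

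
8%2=0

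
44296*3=132888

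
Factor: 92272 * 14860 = 1371161920= 2^6 * 5^1*73^1*79^1 * 743^1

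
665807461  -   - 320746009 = 986553470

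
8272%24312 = 8272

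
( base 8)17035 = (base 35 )6a9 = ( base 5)221314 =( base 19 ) 126e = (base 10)7709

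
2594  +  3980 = 6574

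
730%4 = 2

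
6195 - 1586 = 4609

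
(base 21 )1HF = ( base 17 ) 2DE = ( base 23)1C8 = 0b1100101101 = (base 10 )813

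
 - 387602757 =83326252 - 470929009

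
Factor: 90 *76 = 2^3*3^2*5^1*19^1=6840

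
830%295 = 240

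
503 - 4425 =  - 3922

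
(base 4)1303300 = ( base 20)IA8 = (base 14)29B2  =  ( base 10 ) 7408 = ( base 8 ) 16360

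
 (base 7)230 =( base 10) 119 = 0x77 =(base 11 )a9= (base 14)87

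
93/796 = 93/796 =0.12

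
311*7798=2425178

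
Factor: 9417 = 3^1*43^1 * 73^1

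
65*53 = 3445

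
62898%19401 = 4695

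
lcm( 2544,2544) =2544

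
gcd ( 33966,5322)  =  6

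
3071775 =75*40957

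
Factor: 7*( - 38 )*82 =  - 21812  =  - 2^2*7^1*19^1*41^1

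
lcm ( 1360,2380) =9520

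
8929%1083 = 265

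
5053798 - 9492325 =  -4438527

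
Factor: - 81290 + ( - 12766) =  - 94056 = - 2^3 * 3^1*3919^1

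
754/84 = 8+41/42 = 8.98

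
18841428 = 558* 33766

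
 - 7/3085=- 1 + 3078/3085 = -0.00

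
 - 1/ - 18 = 1/18 = 0.06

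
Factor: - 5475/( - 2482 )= 75/34 = 2^(  -  1 )*3^1*5^2*17^(-1) 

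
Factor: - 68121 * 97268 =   -  2^2*  3^4 * 29^2  *24317^1  =  - 6625993428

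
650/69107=650/69107 = 0.01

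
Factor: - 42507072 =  - 2^6*3^3 * 17^1* 1447^1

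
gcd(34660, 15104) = 4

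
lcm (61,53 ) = 3233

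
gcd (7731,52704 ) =9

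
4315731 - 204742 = 4110989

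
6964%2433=2098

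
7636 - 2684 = 4952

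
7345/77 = 95+30/77 = 95.39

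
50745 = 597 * 85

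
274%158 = 116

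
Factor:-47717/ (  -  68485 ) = 5^(-1) *13697^(-1)*47717^1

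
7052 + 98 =7150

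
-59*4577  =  -270043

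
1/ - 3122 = -1/3122   =  -0.00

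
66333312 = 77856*852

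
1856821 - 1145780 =711041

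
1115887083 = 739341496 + 376545587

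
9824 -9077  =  747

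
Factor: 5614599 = 3^1*23^1*81371^1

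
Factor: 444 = 2^2 * 3^1*37^1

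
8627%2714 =485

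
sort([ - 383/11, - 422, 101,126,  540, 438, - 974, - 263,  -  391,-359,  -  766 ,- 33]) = [-974, - 766,-422, - 391, - 359, - 263, - 383/11,-33 , 101, 126,438,540] 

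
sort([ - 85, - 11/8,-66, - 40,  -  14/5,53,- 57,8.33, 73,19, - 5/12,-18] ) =[-85,-66,  -  57, - 40, -18  ,-14/5, - 11/8,-5/12,8.33,19,  53,73]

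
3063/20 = 3063/20 = 153.15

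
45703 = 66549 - 20846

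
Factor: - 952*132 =  -  2^5 * 3^1 * 7^1*11^1 * 17^1 = - 125664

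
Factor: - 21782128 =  - 2^4*1361383^1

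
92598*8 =740784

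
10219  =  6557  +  3662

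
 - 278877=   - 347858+68981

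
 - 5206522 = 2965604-8172126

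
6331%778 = 107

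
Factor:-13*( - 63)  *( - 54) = - 44226 = - 2^1*3^5 * 7^1 * 13^1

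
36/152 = 9/38=0.24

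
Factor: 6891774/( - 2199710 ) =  - 3445887/1099855 = - 3^1*5^( - 1)*219971^ ( - 1)*1148629^1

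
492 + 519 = 1011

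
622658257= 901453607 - 278795350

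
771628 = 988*781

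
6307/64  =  98 + 35/64 = 98.55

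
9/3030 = 3/1010 = 0.00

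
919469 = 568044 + 351425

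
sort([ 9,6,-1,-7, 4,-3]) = [ - 7, - 3,-1,4,6, 9]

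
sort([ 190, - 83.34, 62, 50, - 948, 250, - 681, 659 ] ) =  [ - 948,- 681, - 83.34, 50,  62, 190 , 250, 659 ]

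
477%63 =36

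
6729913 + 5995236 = 12725149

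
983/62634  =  983/62634= 0.02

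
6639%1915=894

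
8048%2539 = 431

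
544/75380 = 136/18845 = 0.01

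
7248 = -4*( - 1812) 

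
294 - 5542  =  -5248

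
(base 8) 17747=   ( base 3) 102012111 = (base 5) 230132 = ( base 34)727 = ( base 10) 8167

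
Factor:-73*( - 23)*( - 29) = - 23^1*29^1 *73^1 = - 48691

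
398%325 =73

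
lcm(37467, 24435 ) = 562005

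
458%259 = 199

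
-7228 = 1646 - 8874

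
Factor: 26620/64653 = 2^2*3^(-1 ) *5^1*11^3*23^( - 1)*937^(-1)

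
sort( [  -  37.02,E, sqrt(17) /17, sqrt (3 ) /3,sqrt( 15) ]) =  [ - 37.02, sqrt ( 17 ) /17, sqrt (3 ) /3, E,sqrt(15)]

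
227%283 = 227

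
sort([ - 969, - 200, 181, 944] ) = [ - 969 , - 200,  181, 944]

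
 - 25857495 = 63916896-89774391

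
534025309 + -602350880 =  - 68325571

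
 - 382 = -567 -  - 185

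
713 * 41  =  29233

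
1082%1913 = 1082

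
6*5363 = 32178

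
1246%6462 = 1246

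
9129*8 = 73032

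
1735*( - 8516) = -14775260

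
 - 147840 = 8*( - 18480 )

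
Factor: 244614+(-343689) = -99075 = - 3^1*5^2*1321^1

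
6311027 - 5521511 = 789516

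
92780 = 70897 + 21883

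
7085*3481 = 24662885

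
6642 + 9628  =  16270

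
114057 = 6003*19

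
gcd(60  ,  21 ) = 3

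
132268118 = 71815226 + 60452892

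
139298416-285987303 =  - 146688887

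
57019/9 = 57019/9 = 6335.44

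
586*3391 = 1987126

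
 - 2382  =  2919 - 5301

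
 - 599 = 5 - 604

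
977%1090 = 977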